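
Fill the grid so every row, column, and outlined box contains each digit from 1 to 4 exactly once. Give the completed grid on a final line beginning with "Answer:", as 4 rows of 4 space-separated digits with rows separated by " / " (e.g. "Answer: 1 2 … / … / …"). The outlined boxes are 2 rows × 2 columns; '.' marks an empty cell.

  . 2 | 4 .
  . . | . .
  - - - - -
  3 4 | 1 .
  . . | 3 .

Step 1. [r1c1∈{1}] r1c1's peers cover all but 1, so r1c1=1.
Step 2. [r2c4∈{1,2,3}] in row 2, 1 fits only at r2c4, so r2c4=1.
Step 3. [r4c1∈{2}] r4c1 has the single candidate 2. So r4c1=2.
Step 4. [r2c3∈{2}] only 2 remains possible at r2c3, so r2c3=2.
Step 5. [r4c2∈{1}] nothing but 1 survives at r4c2. So r4c2=1.
Step 6. [r1c4∈{3}] r1c4 is down to just 3, so r1c4=3.
Step 7. [r4c4∈{4}] r4c4's peers cover all but 4. So r4c4=4.
Step 8. [r2c2∈{3}] r2c2 has the single candidate 3 ⇒ r2c2=3.
Step 9. [r3c4∈{2}] nothing but 2 survives at r3c4. So r3c4=2.
Step 10. [r2c1∈{4}] r2c1 is down to just 4, so r2c1=4.

Answer: 1 2 4 3 / 4 3 2 1 / 3 4 1 2 / 2 1 3 4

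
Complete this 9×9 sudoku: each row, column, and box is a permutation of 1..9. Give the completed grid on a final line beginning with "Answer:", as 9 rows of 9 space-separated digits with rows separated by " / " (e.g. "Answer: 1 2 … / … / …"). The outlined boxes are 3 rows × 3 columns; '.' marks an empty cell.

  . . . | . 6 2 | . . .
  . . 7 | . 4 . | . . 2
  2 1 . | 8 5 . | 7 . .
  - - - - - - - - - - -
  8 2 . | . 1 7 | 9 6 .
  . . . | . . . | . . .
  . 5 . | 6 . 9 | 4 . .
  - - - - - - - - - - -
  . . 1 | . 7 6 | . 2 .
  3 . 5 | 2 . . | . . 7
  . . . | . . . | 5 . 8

Step 1. [r3c6∈{3}] r3c6 is down to just 3, so r3c6=3.
Step 2. [r1c3∈{3,4,8,9}] in col 3, 8 fits only at r1c3, so r1c3=8.
Step 3. [r2c6∈{1}] only 1 remains possible at r2c6. So r2c6=1.
Step 4. [r9c6∈{4}] only 4 remains possible at r9c6, so r9c6=4.
Step 5. [r2c4∈{9}] only 9 remains possible at r2c4, so r2c4=9.
Step 6. [r6c3∈{3}] r6c3's peers cover all but 3. So r6c3=3.
Step 7. [r6c9∈{1}] r6c9's peers cover all but 1. So r6c9=1.
Step 8. [r7c7∈{3}] r7c7 has the single candidate 3 ⇒ r7c7=3.
Step 9. [r4c3∈{4}] only 4 remains possible at r4c3. So r4c3=4.
Step 10. [r5c6∈{5,8}] col 6 places 5 nowhere but r5c6. So r5c6=5.
Step 11. [r5c9∈{3}] nothing but 3 survives at r5c9. So r5c9=3.
Step 12. [r3c9∈{4,6,9}] col 9 places 6 nowhere but r3c9. So r3c9=6.
Step 13. [r3c3∈{9}] r3c3 has the single candidate 9 ⇒ r3c3=9.
Step 14. [r6c1∈{7}] r6c1 is down to just 7 ⇒ r6c1=7.
Step 15. [r6c8∈{8}] r6c8 is down to just 8 ⇒ r6c8=8.
Step 16. [r3c8∈{4}] only 4 remains possible at r3c8, so r3c8=4.
Step 17. [r8c2∈{4,6,8,9}] 4 has one home in row 8: r8c2, so r8c2=4.
Step 18. [r7c1∈{9}] nothing but 9 survives at r7c1, so r7c1=9.
Step 19. [r9c1∈{6}] r9c1 is down to just 6, so r9c1=6.
Step 20. [r2c2∈{3,6}] r2c2 is the only open cell in row 2 admitting 6. So r2c2=6.
Step 21. [r2c1∈{5}] only 5 remains possible at r2c1. So r2c1=5.
Step 22. [r1c8∈{1,3,5,9}] 5 has one home in col 8: r1c8 ⇒ r1c8=5.
Step 23. [r9c4∈{1,3}] 1 has one home in col 4: r9c4 ⇒ r9c4=1.
Step 24. [r9c8∈{9}] nothing but 9 survives at r9c8 ⇒ r9c8=9.
Step 25. [r5c5∈{2,8}] row 5 places 8 nowhere but r5c5, so r5c5=8.
Step 26. [r1c7∈{1}] r1c7 is down to just 1, so r1c7=1.
Step 27. [r6c5∈{2}] r6c5 is down to just 2, so r6c5=2.
Step 28. [r5c2∈{9}] nothing but 9 survives at r5c2, so r5c2=9.
Step 29. [r5c1∈{1}] r5c1's peers cover all but 1 ⇒ r5c1=1.
Step 30. [r2c8∈{3}] r2c8 has the single candidate 3. So r2c8=3.
Step 31. [r8c7∈{6}] r8c7 is down to just 6 ⇒ r8c7=6.
Step 32. [r7c2∈{8}] nothing but 8 survives at r7c2, so r7c2=8.
Step 33. [r1c2∈{3}] only 3 remains possible at r1c2 ⇒ r1c2=3.
Step 34. [r8c8∈{1}] nothing but 1 survives at r8c8. So r8c8=1.
Step 35. [r4c9∈{5}] only 5 remains possible at r4c9 ⇒ r4c9=5.
Step 36. [r9c3∈{2}] r9c3 has the single candidate 2 ⇒ r9c3=2.
Step 37. [r9c5∈{3}] nothing but 3 survives at r9c5, so r9c5=3.
Step 38. [r5c3∈{6}] r5c3 is down to just 6 ⇒ r5c3=6.
Step 39. [r2c7∈{8}] r2c7's peers cover all but 8, so r2c7=8.
Step 40. [r1c9∈{9}] r1c9 has the single candidate 9 ⇒ r1c9=9.
Step 41. [r4c4∈{3}] nothing but 3 survives at r4c4 ⇒ r4c4=3.
Step 42. [r8c5∈{9}] r8c5 is down to just 9 ⇒ r8c5=9.
Step 43. [r7c4∈{5}] r7c4 is down to just 5. So r7c4=5.
Step 44. [r5c7∈{2}] r5c7 has the single candidate 2, so r5c7=2.
Step 45. [r5c8∈{7}] r5c8 has the single candidate 7. So r5c8=7.
Step 46. [r8c6∈{8}] r8c6 has the single candidate 8, so r8c6=8.
Step 47. [r1c1∈{4}] nothing but 4 survives at r1c1, so r1c1=4.
Step 48. [r5c4∈{4}] r5c4 has the single candidate 4, so r5c4=4.
Step 49. [r9c2∈{7}] r9c2's peers cover all but 7 ⇒ r9c2=7.
Step 50. [r1c4∈{7}] nothing but 7 survives at r1c4 ⇒ r1c4=7.
Step 51. [r7c9∈{4}] r7c9 is down to just 4. So r7c9=4.

Answer: 4 3 8 7 6 2 1 5 9 / 5 6 7 9 4 1 8 3 2 / 2 1 9 8 5 3 7 4 6 / 8 2 4 3 1 7 9 6 5 / 1 9 6 4 8 5 2 7 3 / 7 5 3 6 2 9 4 8 1 / 9 8 1 5 7 6 3 2 4 / 3 4 5 2 9 8 6 1 7 / 6 7 2 1 3 4 5 9 8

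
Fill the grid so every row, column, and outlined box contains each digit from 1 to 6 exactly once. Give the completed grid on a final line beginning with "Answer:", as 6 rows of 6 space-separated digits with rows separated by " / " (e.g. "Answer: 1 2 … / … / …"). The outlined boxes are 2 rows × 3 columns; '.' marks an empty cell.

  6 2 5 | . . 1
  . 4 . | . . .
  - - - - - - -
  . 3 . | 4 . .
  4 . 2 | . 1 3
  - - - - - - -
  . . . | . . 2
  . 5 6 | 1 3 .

Step 1. [r4c4∈{5,6}] across row 4, 5 lands solely at r4c4, so r4c4=5.
Step 2. [r5c3∈{1,3,4}] col 3 places 4 nowhere but r5c3. So r5c3=4.
Step 3. [r2c4∈{2,3,6}] in col 4, 2 fits only at r2c4, so r2c4=2.
Step 4. [r3c6∈{6}] r3c6 is down to just 6, so r3c6=6.
Step 5. [r5c5∈{5,6}] row 5 places 5 nowhere but r5c5, so r5c5=5.
Step 6. [r3c3∈{1}] r3c3 is down to just 1. So r3c3=1.
Step 7. [r2c1∈{1,3}] 1 has one home in row 2: r2c1, so r2c1=1.
Step 8. [r3c5∈{2}] nothing but 2 survives at r3c5, so r3c5=2.
Step 9. [r5c2∈{1}] r5c2 is down to just 1 ⇒ r5c2=1.
Step 10. [r2c5∈{6}] nothing but 6 survives at r2c5 ⇒ r2c5=6.
Step 11. [r2c6∈{5}] r2c6 is down to just 5, so r2c6=5.
Step 12. [r5c1∈{3}] r5c1 has the single candidate 3 ⇒ r5c1=3.
Step 13. [r4c2∈{6}] only 6 remains possible at r4c2. So r4c2=6.
Step 14. [r2c3∈{3}] nothing but 3 survives at r2c3, so r2c3=3.
Step 15. [r6c1∈{2}] nothing but 2 survives at r6c1. So r6c1=2.
Step 16. [r5c4∈{6}] r5c4 is down to just 6, so r5c4=6.
Step 17. [r6c6∈{4}] nothing but 4 survives at r6c6, so r6c6=4.
Step 18. [r3c1∈{5}] r3c1 has the single candidate 5, so r3c1=5.
Step 19. [r1c4∈{3}] r1c4 is down to just 3, so r1c4=3.
Step 20. [r1c5∈{4}] r1c5 has the single candidate 4, so r1c5=4.

Answer: 6 2 5 3 4 1 / 1 4 3 2 6 5 / 5 3 1 4 2 6 / 4 6 2 5 1 3 / 3 1 4 6 5 2 / 2 5 6 1 3 4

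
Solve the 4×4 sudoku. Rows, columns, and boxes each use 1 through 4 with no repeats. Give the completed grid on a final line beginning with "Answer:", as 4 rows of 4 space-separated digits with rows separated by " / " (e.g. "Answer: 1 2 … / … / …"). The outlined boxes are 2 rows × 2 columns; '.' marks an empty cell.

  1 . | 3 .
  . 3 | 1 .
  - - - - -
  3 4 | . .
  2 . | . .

Step 1. [r2c4∈{2,4}] r2c4 is the only open cell in row 2 admitting 2 ⇒ r2c4=2.
Step 2. [r4c4∈{1,3,4}] across row 4, 3 lands solely at r4c4, so r4c4=3.
Step 3. [r1c4∈{4}] r1c4's peers cover all but 4. So r1c4=4.
Step 4. [r1c2∈{2}] only 2 remains possible at r1c2. So r1c2=2.
Step 5. [r3c4∈{1}] r3c4 has the single candidate 1. So r3c4=1.
Step 6. [r4c3∈{4}] r4c3 has the single candidate 4. So r4c3=4.
Step 7. [r2c1∈{4}] r2c1 has the single candidate 4. So r2c1=4.
Step 8. [r4c2∈{1}] r4c2's peers cover all but 1, so r4c2=1.
Step 9. [r3c3∈{2}] only 2 remains possible at r3c3 ⇒ r3c3=2.

Answer: 1 2 3 4 / 4 3 1 2 / 3 4 2 1 / 2 1 4 3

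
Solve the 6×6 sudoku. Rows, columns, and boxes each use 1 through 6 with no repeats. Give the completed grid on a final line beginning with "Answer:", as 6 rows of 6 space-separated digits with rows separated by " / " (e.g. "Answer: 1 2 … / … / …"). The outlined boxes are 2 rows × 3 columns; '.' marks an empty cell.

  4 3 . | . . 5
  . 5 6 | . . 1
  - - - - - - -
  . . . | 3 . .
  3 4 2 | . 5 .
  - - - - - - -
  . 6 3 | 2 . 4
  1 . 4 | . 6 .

Step 1. [r3c5∈{1,2,4}] r3c5 is the only open cell in row 3 admitting 4. So r3c5=4.
Step 2. [r3c1∈{5,6}] r3c1 is the only open cell in col 1 admitting 6 ⇒ r3c1=6.
Step 3. [r1c5∈{2}] nothing but 2 survives at r1c5, so r1c5=2.
Step 4. [r4c4∈{1,6}] 1 has one home in row 4: r4c4 ⇒ r4c4=1.
Step 5. [r3c2∈{1}] r3c2's peers cover all but 1. So r3c2=1.
Step 6. [r2c4∈{4}] r2c4 has the single candidate 4. So r2c4=4.
Step 7. [r2c1∈{2}] r2c1 has the single candidate 2. So r2c1=2.
Step 8. [r4c6∈{6}] nothing but 6 survives at r4c6, so r4c6=6.
Step 9. [r3c3∈{5}] r3c3 has the single candidate 5. So r3c3=5.
Step 10. [r5c1∈{5}] r5c1 has the single candidate 5, so r5c1=5.
Step 11. [r1c4∈{6}] r1c4's peers cover all but 6 ⇒ r1c4=6.
Step 12. [r3c6∈{2}] r3c6 is down to just 2. So r3c6=2.
Step 13. [r6c6∈{3}] only 3 remains possible at r6c6 ⇒ r6c6=3.
Step 14. [r5c5∈{1}] nothing but 1 survives at r5c5. So r5c5=1.
Step 15. [r1c3∈{1}] only 1 remains possible at r1c3. So r1c3=1.
Step 16. [r6c4∈{5}] only 5 remains possible at r6c4. So r6c4=5.
Step 17. [r6c2∈{2}] only 2 remains possible at r6c2 ⇒ r6c2=2.
Step 18. [r2c5∈{3}] r2c5 has the single candidate 3, so r2c5=3.

Answer: 4 3 1 6 2 5 / 2 5 6 4 3 1 / 6 1 5 3 4 2 / 3 4 2 1 5 6 / 5 6 3 2 1 4 / 1 2 4 5 6 3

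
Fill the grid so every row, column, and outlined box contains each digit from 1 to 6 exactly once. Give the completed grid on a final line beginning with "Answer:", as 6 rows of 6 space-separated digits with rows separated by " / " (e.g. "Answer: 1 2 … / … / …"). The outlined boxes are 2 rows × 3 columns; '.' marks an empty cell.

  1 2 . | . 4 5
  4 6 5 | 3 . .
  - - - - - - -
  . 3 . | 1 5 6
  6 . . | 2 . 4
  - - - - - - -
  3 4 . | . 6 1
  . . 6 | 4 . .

Step 1. [r6c6∈{2,3}] 3 has one home in col 6: r6c6, so r6c6=3.
Step 2. [r6c5∈{2}] r6c5 has the single candidate 2, so r6c5=2.
Step 3. [r4c2∈{1,5}] across row 4, 5 lands solely at r4c2 ⇒ r4c2=5.
Step 4. [r3c1∈{2}] r3c1 is down to just 2. So r3c1=2.
Step 5. [r2c6∈{2}] r2c6's peers cover all but 2 ⇒ r2c6=2.
Step 6. [r5c4∈{5}] r5c4's peers cover all but 5, so r5c4=5.
Step 7. [r6c2∈{1}] only 1 remains possible at r6c2 ⇒ r6c2=1.
Step 8. [r4c3∈{1}] r4c3 has the single candidate 1 ⇒ r4c3=1.
Step 9. [r3c3∈{4}] r3c3's peers cover all but 4 ⇒ r3c3=4.
Step 10. [r4c5∈{3}] r4c5's peers cover all but 3, so r4c5=3.
Step 11. [r5c3∈{2}] r5c3 has the single candidate 2. So r5c3=2.
Step 12. [r6c1∈{5}] r6c1 is down to just 5. So r6c1=5.
Step 13. [r1c3∈{3}] r1c3's peers cover all but 3 ⇒ r1c3=3.
Step 14. [r1c4∈{6}] nothing but 6 survives at r1c4 ⇒ r1c4=6.
Step 15. [r2c5∈{1}] r2c5's peers cover all but 1 ⇒ r2c5=1.

Answer: 1 2 3 6 4 5 / 4 6 5 3 1 2 / 2 3 4 1 5 6 / 6 5 1 2 3 4 / 3 4 2 5 6 1 / 5 1 6 4 2 3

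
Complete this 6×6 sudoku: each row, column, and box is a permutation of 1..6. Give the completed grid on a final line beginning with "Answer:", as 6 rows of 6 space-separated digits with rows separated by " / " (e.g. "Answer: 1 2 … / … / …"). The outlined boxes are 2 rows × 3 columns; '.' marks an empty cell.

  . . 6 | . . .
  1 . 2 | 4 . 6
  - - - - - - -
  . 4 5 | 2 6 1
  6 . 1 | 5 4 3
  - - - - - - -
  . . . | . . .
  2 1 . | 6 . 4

Step 1. [r6c5∈{3,5}] across row 6, 5 lands solely at r6c5. So r6c5=5.
Step 2. [r2c2∈{3,5}] r2c2 is the only open cell in row 2 admitting 5, so r2c2=5.
Step 3. [r1c2∈{3}] r1c2 has the single candidate 3, so r1c2=3.
Step 4. [r5c4∈{1,3}] across col 4, 3 lands solely at r5c4 ⇒ r5c4=3.
Step 5. [r5c6∈{2}] only 2 remains possible at r5c6 ⇒ r5c6=2.
Step 6. [r5c1∈{4,5}] across row 5, 5 lands solely at r5c1, so r5c1=5.
Step 7. [r1c4∈{1}] r1c4 is down to just 1, so r1c4=1.
Step 8. [r1c6∈{5}] r1c6 is down to just 5 ⇒ r1c6=5.
Step 9. [r1c1∈{4}] nothing but 4 survives at r1c1. So r1c1=4.
Step 10. [r6c3∈{3}] r6c3 has the single candidate 3. So r6c3=3.
Step 11. [r1c5∈{2}] r1c5 has the single candidate 2 ⇒ r1c5=2.
Step 12. [r2c5∈{3}] r2c5's peers cover all but 3. So r2c5=3.
Step 13. [r5c3∈{4}] r5c3 is down to just 4. So r5c3=4.
Step 14. [r5c5∈{1}] r5c5's peers cover all but 1. So r5c5=1.
Step 15. [r3c1∈{3}] r3c1's peers cover all but 3 ⇒ r3c1=3.
Step 16. [r4c2∈{2}] r4c2's peers cover all but 2, so r4c2=2.
Step 17. [r5c2∈{6}] only 6 remains possible at r5c2. So r5c2=6.

Answer: 4 3 6 1 2 5 / 1 5 2 4 3 6 / 3 4 5 2 6 1 / 6 2 1 5 4 3 / 5 6 4 3 1 2 / 2 1 3 6 5 4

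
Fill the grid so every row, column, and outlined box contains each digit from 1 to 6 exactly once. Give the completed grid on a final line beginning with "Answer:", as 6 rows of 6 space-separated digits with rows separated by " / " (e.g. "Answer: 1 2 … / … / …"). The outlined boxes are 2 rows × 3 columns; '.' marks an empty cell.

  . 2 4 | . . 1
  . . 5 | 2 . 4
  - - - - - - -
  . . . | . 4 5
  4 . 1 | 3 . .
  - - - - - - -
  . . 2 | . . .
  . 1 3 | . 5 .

Step 1. [r6c1∈{6}] only 6 remains possible at r6c1 ⇒ r6c1=6.
Step 2. [r2c2∈{3,6}] box 1 places 6 nowhere but r2c2 ⇒ r2c2=6.
Step 3. [r5c5∈{1,3,6}] across col 5, 1 lands solely at r5c5 ⇒ r5c5=1.
Step 4. [r1c1∈{3}] only 3 remains possible at r1c1 ⇒ r1c1=3.
Step 5. [r1c5∈{6}] r1c5's peers cover all but 6, so r1c5=6.
Step 6. [r4c6∈{2,6}] 6 has one home in row 4: r4c6, so r4c6=6.
Step 7. [r5c2∈{4,5}] across col 2, 4 lands solely at r5c2. So r5c2=4.
Step 8. [r4c2∈{5}] r4c2 has the single candidate 5. So r4c2=5.
Step 9. [r1c4∈{5}] only 5 remains possible at r1c4 ⇒ r1c4=5.
Step 10. [r3c4∈{1}] only 1 remains possible at r3c4 ⇒ r3c4=1.
Step 11. [r2c5∈{3}] r2c5 has the single candidate 3. So r2c5=3.
Step 12. [r3c3∈{6}] only 6 remains possible at r3c3 ⇒ r3c3=6.
Step 13. [r5c4∈{6}] r5c4 is down to just 6 ⇒ r5c4=6.
Step 14. [r4c5∈{2}] only 2 remains possible at r4c5 ⇒ r4c5=2.
Step 15. [r2c1∈{1}] r2c1 has the single candidate 1. So r2c1=1.
Step 16. [r3c1∈{2}] r3c1's peers cover all but 2 ⇒ r3c1=2.
Step 17. [r5c6∈{3}] r5c6 has the single candidate 3 ⇒ r5c6=3.
Step 18. [r3c2∈{3}] r3c2 is down to just 3 ⇒ r3c2=3.
Step 19. [r5c1∈{5}] r5c1 has the single candidate 5 ⇒ r5c1=5.
Step 20. [r6c6∈{2}] r6c6's peers cover all but 2 ⇒ r6c6=2.
Step 21. [r6c4∈{4}] r6c4's peers cover all but 4 ⇒ r6c4=4.

Answer: 3 2 4 5 6 1 / 1 6 5 2 3 4 / 2 3 6 1 4 5 / 4 5 1 3 2 6 / 5 4 2 6 1 3 / 6 1 3 4 5 2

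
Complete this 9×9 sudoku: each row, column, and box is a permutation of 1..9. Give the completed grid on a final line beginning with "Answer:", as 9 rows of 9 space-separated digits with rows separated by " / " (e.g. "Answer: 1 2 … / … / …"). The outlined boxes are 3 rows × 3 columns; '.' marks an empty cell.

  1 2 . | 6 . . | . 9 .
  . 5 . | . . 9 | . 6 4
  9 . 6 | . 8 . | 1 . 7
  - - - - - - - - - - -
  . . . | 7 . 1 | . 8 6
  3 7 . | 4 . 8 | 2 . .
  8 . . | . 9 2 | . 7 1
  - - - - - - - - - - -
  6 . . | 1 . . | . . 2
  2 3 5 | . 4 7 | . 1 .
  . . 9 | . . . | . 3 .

Step 1. [r1c9∈{3,5,8}] in col 9, 3 fits only at r1c9, so r1c9=3.
Step 2. [r6c3∈{4}] nothing but 4 survives at r6c3, so r6c3=4.
Step 3. [r7c7∈{4,5,7,8,9}] r7c7 is the only open cell in row 7 admitting 9. So r7c7=9.
Step 4. [r5c8∈{5}] r5c8 has the single candidate 5 ⇒ r5c8=5.
Step 5. [r9c9∈{5,8}] across col 9, 5 lands solely at r9c9 ⇒ r9c9=5.
Step 6. [r9c1∈{4,7}] 4 has one home in col 1: r9c1. So r9c1=4.
Step 7. [r2c3∈{3,7,8}] across col 3, 3 lands solely at r2c3. So r2c3=3.
Step 8. [r8c9∈{8}] r8c9's peers cover all but 8. So r8c9=8.
Step 9. [r1c3∈{7,8}] in box 1, 8 fits only at r1c3. So r1c3=8.
Step 10. [r6c4∈{3,5}] r6c4 is the only open cell in row 6 admitting 5 ⇒ r6c4=5.
Step 11. [r3c6∈{3,4,5}] in row 3, 5 fits only at r3c6. So r3c6=5.
Step 12. [r2c4∈{2}] only 2 remains possible at r2c4. So r2c4=2.
Step 13. [r4c5∈{3}] nothing but 3 survives at r4c5. So r4c5=3.
Step 14. [r9c6∈{6}] r9c6 is down to just 6, so r9c6=6.
Step 15. [r7c2∈{8}] r7c2 has the single candidate 8 ⇒ r7c2=8.
Step 16. [r2c1∈{7}] r2c1 has the single candidate 7, so r2c1=7.
Step 17. [r4c3∈{2}] only 2 remains possible at r4c3. So r4c3=2.
Step 18. [r8c4∈{9}] r8c4 has the single candidate 9, so r8c4=9.
Step 19. [r5c9∈{9}] r5c9 is down to just 9 ⇒ r5c9=9.
Step 20. [r7c6∈{3}] r7c6's peers cover all but 3. So r7c6=3.
Step 21. [r7c5∈{5}] r7c5 has the single candidate 5, so r7c5=5.
Step 22. [r2c7∈{8}] r2c7 has the single candidate 8 ⇒ r2c7=8.
Step 23. [r9c7∈{7}] r9c7's peers cover all but 7 ⇒ r9c7=7.
Step 24. [r3c2∈{4}] r3c2's peers cover all but 4, so r3c2=4.
Step 25. [r3c4∈{3}] r3c4 is down to just 3, so r3c4=3.
Step 26. [r2c5∈{1}] nothing but 1 survives at r2c5. So r2c5=1.
Step 27. [r1c5∈{7}] r1c5 is down to just 7 ⇒ r1c5=7.
Step 28. [r9c2∈{1}] r9c2 has the single candidate 1, so r9c2=1.
Step 29. [r9c4∈{8}] r9c4 is down to just 8, so r9c4=8.
Step 30. [r7c3∈{7}] nothing but 7 survives at r7c3. So r7c3=7.
Step 31. [r4c1∈{5}] r4c1 has the single candidate 5, so r4c1=5.
Step 32. [r1c6∈{4}] r1c6's peers cover all but 4 ⇒ r1c6=4.
Step 33. [r4c2∈{9}] r4c2 has the single candidate 9, so r4c2=9.
Step 34. [r3c8∈{2}] r3c8 has the single candidate 2 ⇒ r3c8=2.
Step 35. [r5c3∈{1}] r5c3 has the single candidate 1. So r5c3=1.
Step 36. [r7c8∈{4}] r7c8's peers cover all but 4, so r7c8=4.
Step 37. [r1c7∈{5}] nothing but 5 survives at r1c7, so r1c7=5.
Step 38. [r5c5∈{6}] r5c5 has the single candidate 6. So r5c5=6.
Step 39. [r6c7∈{3}] nothing but 3 survives at r6c7, so r6c7=3.
Step 40. [r8c7∈{6}] r8c7 is down to just 6, so r8c7=6.
Step 41. [r6c2∈{6}] r6c2's peers cover all but 6 ⇒ r6c2=6.
Step 42. [r4c7∈{4}] r4c7 has the single candidate 4. So r4c7=4.
Step 43. [r9c5∈{2}] r9c5 has the single candidate 2 ⇒ r9c5=2.

Answer: 1 2 8 6 7 4 5 9 3 / 7 5 3 2 1 9 8 6 4 / 9 4 6 3 8 5 1 2 7 / 5 9 2 7 3 1 4 8 6 / 3 7 1 4 6 8 2 5 9 / 8 6 4 5 9 2 3 7 1 / 6 8 7 1 5 3 9 4 2 / 2 3 5 9 4 7 6 1 8 / 4 1 9 8 2 6 7 3 5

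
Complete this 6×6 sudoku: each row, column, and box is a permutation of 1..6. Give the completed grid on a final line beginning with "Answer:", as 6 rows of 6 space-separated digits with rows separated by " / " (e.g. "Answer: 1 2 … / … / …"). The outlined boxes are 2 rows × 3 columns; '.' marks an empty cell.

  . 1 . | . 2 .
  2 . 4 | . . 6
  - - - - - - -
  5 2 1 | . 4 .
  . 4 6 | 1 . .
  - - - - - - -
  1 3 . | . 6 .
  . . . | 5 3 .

Step 1. [r1c3∈{3,5}] across col 3, 3 lands solely at r1c3 ⇒ r1c3=3.
Step 2. [r5c4∈{2,4}] col 4 places 2 nowhere but r5c4 ⇒ r5c4=2.
Step 3. [r1c6∈{4,5}] across row 1, 5 lands solely at r1c6 ⇒ r1c6=5.
Step 4. [r3c6∈{3}] only 3 remains possible at r3c6. So r3c6=3.
Step 5. [r6c1∈{4,6}] r6c1 is the only open cell in col 1 admitting 4. So r6c1=4.
Step 6. [r5c3∈{5}] r5c3's peers cover all but 5. So r5c3=5.
Step 7. [r1c4∈{4}] r1c4 is down to just 4, so r1c4=4.
Step 8. [r4c1∈{3}] r4c1 has the single candidate 3 ⇒ r4c1=3.
Step 9. [r2c5∈{1}] r2c5's peers cover all but 1 ⇒ r2c5=1.
Step 10. [r4c5∈{5}] r4c5's peers cover all but 5 ⇒ r4c5=5.
Step 11. [r4c6∈{2}] nothing but 2 survives at r4c6, so r4c6=2.
Step 12. [r3c4∈{6}] only 6 remains possible at r3c4, so r3c4=6.
Step 13. [r6c2∈{6}] only 6 remains possible at r6c2. So r6c2=6.
Step 14. [r2c2∈{5}] r2c2 has the single candidate 5 ⇒ r2c2=5.
Step 15. [r5c6∈{4}] r5c6 is down to just 4 ⇒ r5c6=4.
Step 16. [r6c6∈{1}] r6c6's peers cover all but 1 ⇒ r6c6=1.
Step 17. [r6c3∈{2}] only 2 remains possible at r6c3, so r6c3=2.
Step 18. [r2c4∈{3}] nothing but 3 survives at r2c4 ⇒ r2c4=3.
Step 19. [r1c1∈{6}] r1c1's peers cover all but 6 ⇒ r1c1=6.

Answer: 6 1 3 4 2 5 / 2 5 4 3 1 6 / 5 2 1 6 4 3 / 3 4 6 1 5 2 / 1 3 5 2 6 4 / 4 6 2 5 3 1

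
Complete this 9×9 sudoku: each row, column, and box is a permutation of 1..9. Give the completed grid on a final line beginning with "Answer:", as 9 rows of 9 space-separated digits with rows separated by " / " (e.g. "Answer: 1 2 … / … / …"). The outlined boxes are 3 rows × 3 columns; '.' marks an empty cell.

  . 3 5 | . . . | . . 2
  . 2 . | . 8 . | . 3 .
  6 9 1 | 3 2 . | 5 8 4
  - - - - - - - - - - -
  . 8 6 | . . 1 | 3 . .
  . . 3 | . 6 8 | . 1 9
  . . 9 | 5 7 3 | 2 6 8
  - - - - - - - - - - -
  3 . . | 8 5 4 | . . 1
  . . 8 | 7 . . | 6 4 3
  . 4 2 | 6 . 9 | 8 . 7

Step 1. [r6c1∈{1,4}] r6c1 is the only open cell in row 6 admitting 4, so r6c1=4.
Step 2. [r2c1∈{7}] nothing but 7 survives at r2c1. So r2c1=7.
Step 3. [r8c5∈{1}] r8c5 has the single candidate 1. So r8c5=1.
Step 4. [r5c2∈{5,7}] in box 4, 7 fits only at r5c2. So r5c2=7.
Step 5. [r1c7∈{1,7,9}] across col 7, 7 lands solely at r1c7, so r1c7=7.
Step 6. [r5c1∈{2,5}] row 5 places 5 nowhere but r5c1. So r5c1=5.
Step 7. [r1c8∈{9}] only 9 remains possible at r1c8, so r1c8=9.
Step 8. [r1c5∈{4}] r1c5 has the single candidate 4 ⇒ r1c5=4.
Step 9. [r4c4∈{2,4,9}] r4c4 is the only open cell in row 4 admitting 4, so r4c4=4.
Step 10. [r4c8∈{5,7}] r4c8 is the only open cell in row 4 admitting 7, so r4c8=7.
Step 11. [r1c6∈{6}] r1c6 is down to just 6, so r1c6=6.
Step 12. [r2c4∈{1,9}] across row 2, 9 lands solely at r2c4. So r2c4=9.
Step 13. [r5c4∈{2}] r5c4 is down to just 2, so r5c4=2.
Step 14. [r8c6∈{2}] r8c6 has the single candidate 2. So r8c6=2.
Step 15. [r8c1∈{9}] nothing but 9 survives at r8c1, so r8c1=9.
Step 16. [r3c6∈{7}] r3c6 is down to just 7 ⇒ r3c6=7.
Step 17. [r2c7∈{1}] r2c7's peers cover all but 1. So r2c7=1.
Step 18. [r2c6∈{5}] r2c6 has the single candidate 5, so r2c6=5.
Step 19. [r8c2∈{5}] nothing but 5 survives at r8c2. So r8c2=5.
Step 20. [r9c5∈{3}] r9c5 has the single candidate 3 ⇒ r9c5=3.
Step 21. [r7c7∈{9}] r7c7 is down to just 9, so r7c7=9.
Step 22. [r5c7∈{4}] r5c7's peers cover all but 4. So r5c7=4.
Step 23. [r4c5∈{9}] only 9 remains possible at r4c5 ⇒ r4c5=9.
Step 24. [r6c2∈{1}] only 1 remains possible at r6c2, so r6c2=1.
Step 25. [r4c1∈{2}] r4c1 has the single candidate 2, so r4c1=2.
Step 26. [r2c9∈{6}] r2c9's peers cover all but 6 ⇒ r2c9=6.
Step 27. [r7c8∈{2}] nothing but 2 survives at r7c8, so r7c8=2.
Step 28. [r2c3∈{4}] nothing but 4 survives at r2c3, so r2c3=4.
Step 29. [r4c9∈{5}] nothing but 5 survives at r4c9 ⇒ r4c9=5.
Step 30. [r7c2∈{6}] r7c2 is down to just 6, so r7c2=6.
Step 31. [r1c4∈{1}] r1c4 has the single candidate 1. So r1c4=1.
Step 32. [r9c1∈{1}] r9c1 is down to just 1. So r9c1=1.
Step 33. [r1c1∈{8}] r1c1 is down to just 8 ⇒ r1c1=8.
Step 34. [r9c8∈{5}] r9c8's peers cover all but 5. So r9c8=5.
Step 35. [r7c3∈{7}] r7c3 is down to just 7, so r7c3=7.

Answer: 8 3 5 1 4 6 7 9 2 / 7 2 4 9 8 5 1 3 6 / 6 9 1 3 2 7 5 8 4 / 2 8 6 4 9 1 3 7 5 / 5 7 3 2 6 8 4 1 9 / 4 1 9 5 7 3 2 6 8 / 3 6 7 8 5 4 9 2 1 / 9 5 8 7 1 2 6 4 3 / 1 4 2 6 3 9 8 5 7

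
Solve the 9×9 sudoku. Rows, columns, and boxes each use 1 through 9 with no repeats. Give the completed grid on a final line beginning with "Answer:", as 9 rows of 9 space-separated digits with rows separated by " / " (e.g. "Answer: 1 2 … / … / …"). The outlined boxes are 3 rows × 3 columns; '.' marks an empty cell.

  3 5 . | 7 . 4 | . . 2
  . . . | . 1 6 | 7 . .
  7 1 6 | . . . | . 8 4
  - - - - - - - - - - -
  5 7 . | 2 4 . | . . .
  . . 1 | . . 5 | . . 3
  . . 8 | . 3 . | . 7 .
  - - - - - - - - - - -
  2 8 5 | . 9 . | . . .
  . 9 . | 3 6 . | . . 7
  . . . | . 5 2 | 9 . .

Step 1. [r8c3∈{4}] r8c3 has the single candidate 4. So r8c3=4.
Step 2. [r2c8∈{3,5,9}] r2c8 is the only open cell in row 2 admitting 3 ⇒ r2c8=3.
Step 3. [r8c1∈{1}] r8c1's peers cover all but 1 ⇒ r8c1=1.
Step 4. [r9c1∈{6}] only 6 remains possible at r9c1 ⇒ r9c1=6.
Step 5. [r3c7∈{5}] only 5 remains possible at r3c7 ⇒ r3c7=5.
Step 6. [r2c9∈{9}] only 9 remains possible at r2c9 ⇒ r2c9=9.
Step 7. [r8c6∈{8}] r8c6 has the single candidate 8, so r8c6=8.
Step 8. [r7c7∈{1,3,4,6}] 3 has one home in row 7: r7c7. So r7c7=3.
Step 9. [r3c4∈{9}] nothing but 9 survives at r3c4, so r3c4=9.
Step 10. [r8c7∈{2}] nothing but 2 survives at r8c7 ⇒ r8c7=2.
Step 11. [r6c2∈{2,4,6}] 2 has one home in row 6: r6c2. So r6c2=2.
Step 12. [r5c2∈{4,6}] 6 has one home in col 2: r5c2 ⇒ r5c2=6.
Step 13. [r6c4∈{1,6}] in col 4, 6 fits only at r6c4, so r6c4=6.
Step 14. [r5c4∈{8}] only 8 remains possible at r5c4. So r5c4=8.
Step 15. [r4c7∈{1,6,8}] col 7 places 8 nowhere but r4c7, so r4c7=8.
Step 16. [r5c7∈{4}] only 4 remains possible at r5c7. So r5c7=4.
Step 17. [r6c7∈{1}] r6c7 has the single candidate 1, so r6c7=1.
Step 18. [r1c8∈{1,6}] across row 1, 1 lands solely at r1c8 ⇒ r1c8=1.
Step 19. [r5c1∈{9}] r5c1's peers cover all but 9, so r5c1=9.
Step 20. [r4c9∈{6}] r4c9 is down to just 6 ⇒ r4c9=6.
Step 21. [r7c9∈{1}] r7c9's peers cover all but 1. So r7c9=1.
Step 22. [r7c4∈{4}] r7c4 has the single candidate 4. So r7c4=4.
Step 23. [r6c6∈{9}] nothing but 9 survives at r6c6, so r6c6=9.
Step 24. [r9c2∈{3}] r9c2 has the single candidate 3. So r9c2=3.
Step 25. [r6c1∈{4}] r6c1's peers cover all but 4, so r6c1=4.
Step 26. [r4c3∈{3}] nothing but 3 survives at r4c3. So r4c3=3.
Step 27. [r1c3∈{9}] r1c3 is down to just 9, so r1c3=9.
Step 28. [r2c4∈{5}] r2c4's peers cover all but 5, so r2c4=5.
Step 29. [r4c8∈{9}] only 9 remains possible at r4c8 ⇒ r4c8=9.
Step 30. [r5c5∈{7}] r5c5 is down to just 7. So r5c5=7.
Step 31. [r1c5∈{8}] r1c5 is down to just 8, so r1c5=8.
Step 32. [r3c6∈{3}] r3c6's peers cover all but 3 ⇒ r3c6=3.
Step 33. [r3c5∈{2}] r3c5 is down to just 2, so r3c5=2.
Step 34. [r8c8∈{5}] only 5 remains possible at r8c8, so r8c8=5.
Step 35. [r2c2∈{4}] only 4 remains possible at r2c2, so r2c2=4.
Step 36. [r9c4∈{1}] r9c4's peers cover all but 1, so r9c4=1.
Step 37. [r9c8∈{4}] r9c8's peers cover all but 4. So r9c8=4.
Step 38. [r1c7∈{6}] r1c7 has the single candidate 6, so r1c7=6.
Step 39. [r9c9∈{8}] nothing but 8 survives at r9c9, so r9c9=8.
Step 40. [r9c3∈{7}] r9c3 has the single candidate 7 ⇒ r9c3=7.
Step 41. [r6c9∈{5}] only 5 remains possible at r6c9 ⇒ r6c9=5.
Step 42. [r7c6∈{7}] r7c6 is down to just 7 ⇒ r7c6=7.
Step 43. [r2c3∈{2}] nothing but 2 survives at r2c3 ⇒ r2c3=2.
Step 44. [r5c8∈{2}] only 2 remains possible at r5c8. So r5c8=2.
Step 45. [r4c6∈{1}] r4c6 is down to just 1 ⇒ r4c6=1.
Step 46. [r7c8∈{6}] only 6 remains possible at r7c8. So r7c8=6.
Step 47. [r2c1∈{8}] r2c1 has the single candidate 8, so r2c1=8.

Answer: 3 5 9 7 8 4 6 1 2 / 8 4 2 5 1 6 7 3 9 / 7 1 6 9 2 3 5 8 4 / 5 7 3 2 4 1 8 9 6 / 9 6 1 8 7 5 4 2 3 / 4 2 8 6 3 9 1 7 5 / 2 8 5 4 9 7 3 6 1 / 1 9 4 3 6 8 2 5 7 / 6 3 7 1 5 2 9 4 8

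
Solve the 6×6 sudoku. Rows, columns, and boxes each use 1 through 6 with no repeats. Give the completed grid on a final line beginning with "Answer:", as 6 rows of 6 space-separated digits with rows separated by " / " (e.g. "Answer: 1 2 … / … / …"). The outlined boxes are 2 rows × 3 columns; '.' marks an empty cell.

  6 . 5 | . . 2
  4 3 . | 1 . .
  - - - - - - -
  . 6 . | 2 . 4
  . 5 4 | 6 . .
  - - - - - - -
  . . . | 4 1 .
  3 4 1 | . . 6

Step 1. [r4c5∈{3}] r4c5 has the single candidate 3. So r4c5=3.
Step 2. [r5c1∈{2,5}] across col 1, 5 lands solely at r5c1. So r5c1=5.
Step 3. [r3c5∈{5}] r3c5 has the single candidate 5. So r3c5=5.
Step 4. [r4c1∈{1,2}] r4c1 is the only open cell in row 4 admitting 2 ⇒ r4c1=2.
Step 5. [r2c3∈{2}] nothing but 2 survives at r2c3 ⇒ r2c3=2.
Step 6. [r6c5∈{2}] nothing but 2 survives at r6c5. So r6c5=2.
Step 7. [r3c3∈{3}] r3c3 is down to just 3, so r3c3=3.
Step 8. [r3c1∈{1}] r3c1 is down to just 1. So r3c1=1.
Step 9. [r6c4∈{5}] r6c4 has the single candidate 5 ⇒ r6c4=5.
Step 10. [r1c5∈{4}] r1c5's peers cover all but 4 ⇒ r1c5=4.
Step 11. [r5c2∈{2}] r5c2 is down to just 2 ⇒ r5c2=2.
Step 12. [r4c6∈{1}] only 1 remains possible at r4c6. So r4c6=1.
Step 13. [r5c3∈{6}] r5c3 is down to just 6. So r5c3=6.
Step 14. [r1c2∈{1}] r1c2 is down to just 1 ⇒ r1c2=1.
Step 15. [r2c6∈{5}] r2c6 has the single candidate 5. So r2c6=5.
Step 16. [r1c4∈{3}] r1c4 is down to just 3 ⇒ r1c4=3.
Step 17. [r2c5∈{6}] only 6 remains possible at r2c5. So r2c5=6.
Step 18. [r5c6∈{3}] nothing but 3 survives at r5c6 ⇒ r5c6=3.

Answer: 6 1 5 3 4 2 / 4 3 2 1 6 5 / 1 6 3 2 5 4 / 2 5 4 6 3 1 / 5 2 6 4 1 3 / 3 4 1 5 2 6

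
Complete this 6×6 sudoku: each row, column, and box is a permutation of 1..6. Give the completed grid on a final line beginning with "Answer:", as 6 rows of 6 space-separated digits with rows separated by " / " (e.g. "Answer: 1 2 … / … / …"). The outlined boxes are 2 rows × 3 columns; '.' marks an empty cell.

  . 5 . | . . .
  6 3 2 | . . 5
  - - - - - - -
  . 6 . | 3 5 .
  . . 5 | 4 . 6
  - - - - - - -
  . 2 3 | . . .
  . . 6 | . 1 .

Step 1. [r5c1∈{1,4,5}] row 5 places 1 nowhere but r5c1 ⇒ r5c1=1.
Step 2. [r1c1∈{4}] nothing but 4 survives at r1c1. So r1c1=4.
Step 3. [r1c3∈{1}] nothing but 1 survives at r1c3, so r1c3=1.
Step 4. [r1c5∈{2,3,6}] r1c5 is the only open cell in col 5 admitting 3, so r1c5=3.
Step 5. [r1c6∈{2}] r1c6's peers cover all but 2, so r1c6=2.
Step 6. [r5c6∈{4}] r5c6's peers cover all but 4 ⇒ r5c6=4.
Step 7. [r5c4∈{5,6}] row 5 places 5 nowhere but r5c4 ⇒ r5c4=5.
Step 8. [r4c1∈{2,3}] across row 4, 3 lands solely at r4c1. So r4c1=3.
Step 9. [r1c4∈{6}] r1c4 has the single candidate 6. So r1c4=6.
Step 10. [r4c2∈{1}] only 1 remains possible at r4c2 ⇒ r4c2=1.
Step 11. [r3c3∈{4}] r3c3 has the single candidate 4 ⇒ r3c3=4.
Step 12. [r6c2∈{4}] r6c2 has the single candidate 4 ⇒ r6c2=4.
Step 13. [r6c6∈{3}] r6c6's peers cover all but 3. So r6c6=3.
Step 14. [r5c5∈{6}] r5c5's peers cover all but 6 ⇒ r5c5=6.
Step 15. [r6c4∈{2}] nothing but 2 survives at r6c4, so r6c4=2.
Step 16. [r4c5∈{2}] r4c5 is down to just 2. So r4c5=2.
Step 17. [r6c1∈{5}] only 5 remains possible at r6c1 ⇒ r6c1=5.
Step 18. [r2c5∈{4}] r2c5 has the single candidate 4 ⇒ r2c5=4.
Step 19. [r3c6∈{1}] r3c6 has the single candidate 1 ⇒ r3c6=1.
Step 20. [r3c1∈{2}] only 2 remains possible at r3c1, so r3c1=2.
Step 21. [r2c4∈{1}] r2c4 is down to just 1 ⇒ r2c4=1.

Answer: 4 5 1 6 3 2 / 6 3 2 1 4 5 / 2 6 4 3 5 1 / 3 1 5 4 2 6 / 1 2 3 5 6 4 / 5 4 6 2 1 3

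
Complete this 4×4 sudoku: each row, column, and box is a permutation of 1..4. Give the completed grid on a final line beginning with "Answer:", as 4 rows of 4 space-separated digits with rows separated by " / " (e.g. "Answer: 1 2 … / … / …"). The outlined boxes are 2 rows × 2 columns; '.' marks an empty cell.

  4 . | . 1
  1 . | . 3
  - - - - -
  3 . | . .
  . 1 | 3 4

Step 1. [r1c3∈{2}] r1c3's peers cover all but 2. So r1c3=2.
Step 2. [r2c2∈{2}] r2c2 has the single candidate 2 ⇒ r2c2=2.
Step 3. [r4c1∈{2}] r4c1 is down to just 2. So r4c1=2.
Step 4. [r2c3∈{4}] r2c3's peers cover all but 4, so r2c3=4.
Step 5. [r3c2∈{4}] r3c2 has the single candidate 4. So r3c2=4.
Step 6. [r3c4∈{2}] only 2 remains possible at r3c4 ⇒ r3c4=2.
Step 7. [r1c2∈{3}] only 3 remains possible at r1c2, so r1c2=3.
Step 8. [r3c3∈{1}] r3c3 has the single candidate 1, so r3c3=1.

Answer: 4 3 2 1 / 1 2 4 3 / 3 4 1 2 / 2 1 3 4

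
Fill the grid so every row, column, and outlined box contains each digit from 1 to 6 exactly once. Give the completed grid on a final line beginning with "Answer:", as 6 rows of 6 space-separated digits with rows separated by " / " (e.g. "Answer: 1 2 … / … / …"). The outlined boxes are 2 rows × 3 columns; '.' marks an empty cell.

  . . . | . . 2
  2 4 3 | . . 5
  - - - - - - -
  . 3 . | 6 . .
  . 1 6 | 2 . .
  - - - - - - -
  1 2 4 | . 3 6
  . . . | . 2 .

Step 1. [r6c3∈{5}] only 5 remains possible at r6c3. So r6c3=5.
Step 2. [r2c4∈{1}] only 1 remains possible at r2c4. So r2c4=1.
Step 3. [r3c5∈{1,4,5}] 1 has one home in col 5: r3c5. So r3c5=1.
Step 4. [r3c6∈{4}] r3c6's peers cover all but 4, so r3c6=4.
Step 5. [r6c2∈{6}] r6c2 is down to just 6 ⇒ r6c2=6.
Step 6. [r3c1∈{5}] r3c1 has the single candidate 5. So r3c1=5.
Step 7. [r1c5∈{4,6}] r1c5 is the only open cell in col 5 admitting 4, so r1c5=4.
Step 8. [r6c1∈{3}] r6c1 has the single candidate 3 ⇒ r6c1=3.
Step 9. [r3c3∈{2}] r3c3 has the single candidate 2, so r3c3=2.
Step 10. [r1c2∈{5}] nothing but 5 survives at r1c2. So r1c2=5.
Step 11. [r1c1∈{6}] r1c1's peers cover all but 6, so r1c1=6.
Step 12. [r5c4∈{5}] r5c4 is down to just 5. So r5c4=5.
Step 13. [r4c1∈{4}] only 4 remains possible at r4c1. So r4c1=4.
Step 14. [r2c5∈{6}] nothing but 6 survives at r2c5, so r2c5=6.
Step 15. [r4c5∈{5}] only 5 remains possible at r4c5. So r4c5=5.
Step 16. [r4c6∈{3}] r4c6 is down to just 3. So r4c6=3.
Step 17. [r6c4∈{4}] r6c4 is down to just 4, so r6c4=4.
Step 18. [r1c3∈{1}] r1c3 has the single candidate 1. So r1c3=1.
Step 19. [r1c4∈{3}] r1c4's peers cover all but 3. So r1c4=3.
Step 20. [r6c6∈{1}] nothing but 1 survives at r6c6, so r6c6=1.

Answer: 6 5 1 3 4 2 / 2 4 3 1 6 5 / 5 3 2 6 1 4 / 4 1 6 2 5 3 / 1 2 4 5 3 6 / 3 6 5 4 2 1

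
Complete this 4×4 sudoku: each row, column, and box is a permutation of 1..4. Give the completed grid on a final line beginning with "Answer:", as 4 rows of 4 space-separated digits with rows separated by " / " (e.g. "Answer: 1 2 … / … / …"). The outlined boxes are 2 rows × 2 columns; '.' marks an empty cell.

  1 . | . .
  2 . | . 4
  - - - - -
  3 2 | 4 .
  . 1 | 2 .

Step 1. [r1c3∈{3}] r1c3 has the single candidate 3, so r1c3=3.
Step 2. [r3c4∈{1}] r3c4's peers cover all but 1. So r3c4=1.
Step 3. [r2c2∈{3}] r2c2 is down to just 3 ⇒ r2c2=3.
Step 4. [r4c1∈{4}] r4c1 has the single candidate 4 ⇒ r4c1=4.
Step 5. [r1c2∈{4}] only 4 remains possible at r1c2 ⇒ r1c2=4.
Step 6. [r2c3∈{1}] only 1 remains possible at r2c3, so r2c3=1.
Step 7. [r4c4∈{3}] r4c4 is down to just 3, so r4c4=3.
Step 8. [r1c4∈{2}] r1c4 is down to just 2, so r1c4=2.

Answer: 1 4 3 2 / 2 3 1 4 / 3 2 4 1 / 4 1 2 3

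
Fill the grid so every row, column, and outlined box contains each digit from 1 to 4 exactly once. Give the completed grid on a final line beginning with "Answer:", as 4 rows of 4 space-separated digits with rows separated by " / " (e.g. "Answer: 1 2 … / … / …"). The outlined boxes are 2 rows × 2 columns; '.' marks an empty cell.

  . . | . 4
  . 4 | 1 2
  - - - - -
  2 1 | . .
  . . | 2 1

Step 1. [r1c3∈{3}] r1c3's peers cover all but 3 ⇒ r1c3=3.
Step 2. [r2c1∈{3}] r2c1 is down to just 3. So r2c1=3.
Step 3. [r3c3∈{4}] r3c3 is down to just 4, so r3c3=4.
Step 4. [r1c1∈{1}] r1c1 has the single candidate 1. So r1c1=1.
Step 5. [r3c4∈{3}] only 3 remains possible at r3c4, so r3c4=3.
Step 6. [r1c2∈{2}] nothing but 2 survives at r1c2, so r1c2=2.
Step 7. [r4c2∈{3}] r4c2's peers cover all but 3 ⇒ r4c2=3.
Step 8. [r4c1∈{4}] nothing but 4 survives at r4c1, so r4c1=4.

Answer: 1 2 3 4 / 3 4 1 2 / 2 1 4 3 / 4 3 2 1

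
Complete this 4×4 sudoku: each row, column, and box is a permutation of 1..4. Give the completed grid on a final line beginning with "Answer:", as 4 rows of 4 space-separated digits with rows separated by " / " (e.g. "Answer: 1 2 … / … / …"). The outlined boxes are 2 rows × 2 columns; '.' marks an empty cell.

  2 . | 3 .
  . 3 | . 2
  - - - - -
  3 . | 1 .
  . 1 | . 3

Step 1. [r1c2∈{4}] r1c2 is down to just 4 ⇒ r1c2=4.
Step 2. [r4c3∈{2,4}] in row 4, 2 fits only at r4c3, so r4c3=2.
Step 3. [r1c4∈{1}] r1c4 is down to just 1. So r1c4=1.
Step 4. [r4c1∈{4}] r4c1's peers cover all but 4. So r4c1=4.
Step 5. [r2c1∈{1}] r2c1 has the single candidate 1. So r2c1=1.
Step 6. [r2c3∈{4}] r2c3 has the single candidate 4. So r2c3=4.
Step 7. [r3c4∈{4}] only 4 remains possible at r3c4. So r3c4=4.
Step 8. [r3c2∈{2}] only 2 remains possible at r3c2. So r3c2=2.

Answer: 2 4 3 1 / 1 3 4 2 / 3 2 1 4 / 4 1 2 3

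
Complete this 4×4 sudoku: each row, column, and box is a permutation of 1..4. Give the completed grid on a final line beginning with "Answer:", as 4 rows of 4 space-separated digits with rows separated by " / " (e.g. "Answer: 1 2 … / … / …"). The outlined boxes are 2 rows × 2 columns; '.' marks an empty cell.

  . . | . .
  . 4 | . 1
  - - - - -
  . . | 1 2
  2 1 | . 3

Step 1. [r2c1∈{3}] nothing but 3 survives at r2c1 ⇒ r2c1=3.
Step 2. [r1c3∈{2,3,4}] across row 1, 3 lands solely at r1c3 ⇒ r1c3=3.
Step 3. [r3c1∈{4}] nothing but 4 survives at r3c1. So r3c1=4.
Step 4. [r4c3∈{4}] nothing but 4 survives at r4c3. So r4c3=4.
Step 5. [r2c3∈{2}] nothing but 2 survives at r2c3. So r2c3=2.
Step 6. [r3c2∈{3}] only 3 remains possible at r3c2, so r3c2=3.
Step 7. [r1c4∈{4}] r1c4 has the single candidate 4, so r1c4=4.
Step 8. [r1c1∈{1}] r1c1 has the single candidate 1 ⇒ r1c1=1.
Step 9. [r1c2∈{2}] only 2 remains possible at r1c2, so r1c2=2.

Answer: 1 2 3 4 / 3 4 2 1 / 4 3 1 2 / 2 1 4 3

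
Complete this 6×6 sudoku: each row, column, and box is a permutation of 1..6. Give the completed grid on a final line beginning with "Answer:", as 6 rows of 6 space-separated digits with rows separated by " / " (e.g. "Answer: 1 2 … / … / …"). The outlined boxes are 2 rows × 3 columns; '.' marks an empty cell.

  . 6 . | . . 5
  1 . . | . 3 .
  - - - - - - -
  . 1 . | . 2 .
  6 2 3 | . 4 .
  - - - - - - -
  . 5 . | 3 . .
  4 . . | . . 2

Step 1. [r2c2∈{4}] only 4 remains possible at r2c2 ⇒ r2c2=4.
Step 2. [r1c3∈{2}] only 2 remains possible at r1c3 ⇒ r1c3=2.
Step 3. [r6c5∈{1,5,6}] 5 has one home in col 5: r6c5. So r6c5=5.
Step 4. [r5c5∈{1,6}] r5c5 is the only open cell in col 5 admitting 6, so r5c5=6.
Step 5. [r6c4∈{1}] r6c4 has the single candidate 1, so r6c4=1.
Step 6. [r3c1∈{5}] only 5 remains possible at r3c1 ⇒ r3c1=5.
Step 7. [r2c6∈{6}] r2c6's peers cover all but 6. So r2c6=6.
Step 8. [r4c6∈{1}] r4c6 is down to just 1 ⇒ r4c6=1.
Step 9. [r1c4∈{4}] r1c4's peers cover all but 4. So r1c4=4.
Step 10. [r3c3∈{4}] only 4 remains possible at r3c3 ⇒ r3c3=4.
Step 11. [r5c3∈{1}] r5c3 has the single candidate 1. So r5c3=1.
Step 12. [r4c4∈{5}] nothing but 5 survives at r4c4 ⇒ r4c4=5.
Step 13. [r2c4∈{2}] r2c4 is down to just 2 ⇒ r2c4=2.
Step 14. [r3c4∈{6}] r3c4 is down to just 6, so r3c4=6.
Step 15. [r2c3∈{5}] only 5 remains possible at r2c3. So r2c3=5.
Step 16. [r1c5∈{1}] r1c5 is down to just 1, so r1c5=1.
Step 17. [r6c2∈{3}] r6c2 has the single candidate 3. So r6c2=3.
Step 18. [r5c6∈{4}] r5c6 has the single candidate 4 ⇒ r5c6=4.
Step 19. [r1c1∈{3}] r1c1's peers cover all but 3. So r1c1=3.
Step 20. [r6c3∈{6}] nothing but 6 survives at r6c3 ⇒ r6c3=6.
Step 21. [r5c1∈{2}] r5c1's peers cover all but 2 ⇒ r5c1=2.
Step 22. [r3c6∈{3}] r3c6 is down to just 3 ⇒ r3c6=3.

Answer: 3 6 2 4 1 5 / 1 4 5 2 3 6 / 5 1 4 6 2 3 / 6 2 3 5 4 1 / 2 5 1 3 6 4 / 4 3 6 1 5 2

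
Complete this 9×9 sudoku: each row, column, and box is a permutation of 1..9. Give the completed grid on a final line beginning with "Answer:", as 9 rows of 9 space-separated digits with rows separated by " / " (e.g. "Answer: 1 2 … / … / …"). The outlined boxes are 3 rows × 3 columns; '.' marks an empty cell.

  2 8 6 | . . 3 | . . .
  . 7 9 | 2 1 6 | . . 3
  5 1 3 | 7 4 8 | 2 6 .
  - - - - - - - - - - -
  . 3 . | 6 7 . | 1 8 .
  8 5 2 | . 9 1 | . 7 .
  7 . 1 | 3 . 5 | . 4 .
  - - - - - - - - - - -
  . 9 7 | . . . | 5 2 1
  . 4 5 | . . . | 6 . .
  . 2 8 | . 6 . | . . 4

Step 1. [r3c9∈{9}] nothing but 9 survives at r3c9 ⇒ r3c9=9.
Step 2. [r6c5∈{2,8}] in row 6, 8 fits only at r6c5, so r6c5=8.
Step 3. [r4c6∈{2,4}] across box 5, 2 lands solely at r4c6 ⇒ r4c6=2.
Step 4. [r9c4∈{1,5,9}] r9c4 is the only open cell in row 9 admitting 5, so r9c4=5.
Step 5. [r8c4∈{1,8,9}] r8c4 is the only open cell in col 4 admitting 1. So r8c4=1.
Step 6. [r8c1∈{3}] r8c1 is down to just 3 ⇒ r8c1=3.
Step 7. [r8c8∈{9}] r8c8 is down to just 9 ⇒ r8c8=9.
Step 8. [r8c6∈{7}] only 7 remains possible at r8c6 ⇒ r8c6=7.
Step 9. [r2c8∈{5}] r2c8 has the single candidate 5. So r2c8=5.
Step 10. [r9c7∈{3,7}] 7 has one home in row 9: r9c7, so r9c7=7.
Step 11. [r2c1∈{4}] r2c1 is down to just 4, so r2c1=4.
Step 12. [r7c4∈{4,8}] r7c4 is the only open cell in row 7 admitting 8. So r7c4=8.
Step 13. [r6c9∈{2,6}] r6c9 is the only open cell in row 6 admitting 2, so r6c9=2.
Step 14. [r1c9∈{7}] r1c9 has the single candidate 7, so r1c9=7.
Step 15. [r1c8∈{1}] r1c8 is down to just 1, so r1c8=1.
Step 16. [r1c7∈{4}] r1c7 is down to just 4, so r1c7=4.
Step 17. [r8c9∈{8}] r8c9 has the single candidate 8, so r8c9=8.
Step 18. [r9c8∈{3}] only 3 remains possible at r9c8, so r9c8=3.
Step 19. [r9c1∈{1}] r9c1 is down to just 1 ⇒ r9c1=1.
Step 20. [r6c7∈{9}] only 9 remains possible at r6c7 ⇒ r6c7=9.
Step 21. [r5c7∈{3}] r5c7's peers cover all but 3. So r5c7=3.
Step 22. [r1c4∈{9}] nothing but 9 survives at r1c4, so r1c4=9.
Step 23. [r7c6∈{4}] r7c6 is down to just 4, so r7c6=4.
Step 24. [r4c1∈{9}] r4c1's peers cover all but 9. So r4c1=9.
Step 25. [r8c5∈{2}] only 2 remains possible at r8c5. So r8c5=2.
Step 26. [r7c5∈{3}] r7c5's peers cover all but 3. So r7c5=3.
Step 27. [r4c3∈{4}] nothing but 4 survives at r4c3, so r4c3=4.
Step 28. [r5c4∈{4}] r5c4's peers cover all but 4. So r5c4=4.
Step 29. [r7c1∈{6}] only 6 remains possible at r7c1. So r7c1=6.
Step 30. [r6c2∈{6}] nothing but 6 survives at r6c2 ⇒ r6c2=6.
Step 31. [r9c6∈{9}] r9c6 has the single candidate 9 ⇒ r9c6=9.
Step 32. [r5c9∈{6}] only 6 remains possible at r5c9 ⇒ r5c9=6.
Step 33. [r1c5∈{5}] nothing but 5 survives at r1c5 ⇒ r1c5=5.
Step 34. [r2c7∈{8}] r2c7's peers cover all but 8, so r2c7=8.
Step 35. [r4c9∈{5}] r4c9 is down to just 5, so r4c9=5.

Answer: 2 8 6 9 5 3 4 1 7 / 4 7 9 2 1 6 8 5 3 / 5 1 3 7 4 8 2 6 9 / 9 3 4 6 7 2 1 8 5 / 8 5 2 4 9 1 3 7 6 / 7 6 1 3 8 5 9 4 2 / 6 9 7 8 3 4 5 2 1 / 3 4 5 1 2 7 6 9 8 / 1 2 8 5 6 9 7 3 4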